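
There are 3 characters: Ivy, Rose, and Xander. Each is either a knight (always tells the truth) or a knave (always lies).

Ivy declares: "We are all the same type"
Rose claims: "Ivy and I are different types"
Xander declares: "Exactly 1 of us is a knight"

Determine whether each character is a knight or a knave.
Ivy is a knave.
Rose is a knave.
Xander is a knight.

Verification:
- Ivy (knave) says "We are all the same type" - this is FALSE (a lie) because Xander is a knight and Ivy and Rose are knaves.
- Rose (knave) says "Ivy and I are different types" - this is FALSE (a lie) because Rose is a knave and Ivy is a knave.
- Xander (knight) says "Exactly 1 of us is a knight" - this is TRUE because there are 1 knights.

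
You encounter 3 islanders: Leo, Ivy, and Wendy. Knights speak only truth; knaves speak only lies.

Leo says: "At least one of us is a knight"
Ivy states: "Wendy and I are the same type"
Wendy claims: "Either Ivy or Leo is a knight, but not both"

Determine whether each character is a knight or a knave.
Leo is a knight.
Ivy is a knave.
Wendy is a knight.

Verification:
- Leo (knight) says "At least one of us is a knight" - this is TRUE because Leo and Wendy are knights.
- Ivy (knave) says "Wendy and I are the same type" - this is FALSE (a lie) because Ivy is a knave and Wendy is a knight.
- Wendy (knight) says "Either Ivy or Leo is a knight, but not both" - this is TRUE because Ivy is a knave and Leo is a knight.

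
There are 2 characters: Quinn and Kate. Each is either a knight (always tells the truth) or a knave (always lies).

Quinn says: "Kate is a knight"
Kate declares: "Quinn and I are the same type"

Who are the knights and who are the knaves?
Quinn is a knight.
Kate is a knight.

Verification:
- Quinn (knight) says "Kate is a knight" - this is TRUE because Kate is a knight.
- Kate (knight) says "Quinn and I are the same type" - this is TRUE because Kate is a knight and Quinn is a knight.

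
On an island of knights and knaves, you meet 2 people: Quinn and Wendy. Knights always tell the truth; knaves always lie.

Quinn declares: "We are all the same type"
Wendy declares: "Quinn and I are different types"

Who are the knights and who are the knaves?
Quinn is a knave.
Wendy is a knight.

Verification:
- Quinn (knave) says "We are all the same type" - this is FALSE (a lie) because Wendy is a knight and Quinn is a knave.
- Wendy (knight) says "Quinn and I are different types" - this is TRUE because Wendy is a knight and Quinn is a knave.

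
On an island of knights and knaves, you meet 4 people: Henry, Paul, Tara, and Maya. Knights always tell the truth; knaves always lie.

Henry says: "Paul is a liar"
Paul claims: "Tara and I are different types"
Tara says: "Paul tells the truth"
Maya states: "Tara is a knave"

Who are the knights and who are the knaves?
Henry is a knight.
Paul is a knave.
Tara is a knave.
Maya is a knight.

Verification:
- Henry (knight) says "Paul is a liar" - this is TRUE because Paul is a knave.
- Paul (knave) says "Tara and I are different types" - this is FALSE (a lie) because Paul is a knave and Tara is a knave.
- Tara (knave) says "Paul tells the truth" - this is FALSE (a lie) because Paul is a knave.
- Maya (knight) says "Tara is a knave" - this is TRUE because Tara is a knave.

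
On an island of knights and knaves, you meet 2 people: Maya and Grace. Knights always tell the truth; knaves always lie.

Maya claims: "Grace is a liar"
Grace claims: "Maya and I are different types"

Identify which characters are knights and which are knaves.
Maya is a knave.
Grace is a knight.

Verification:
- Maya (knave) says "Grace is a liar" - this is FALSE (a lie) because Grace is a knight.
- Grace (knight) says "Maya and I are different types" - this is TRUE because Grace is a knight and Maya is a knave.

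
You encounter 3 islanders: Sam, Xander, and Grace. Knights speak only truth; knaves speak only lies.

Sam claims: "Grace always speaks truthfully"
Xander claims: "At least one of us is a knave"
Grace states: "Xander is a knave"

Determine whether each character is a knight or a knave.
Sam is a knave.
Xander is a knight.
Grace is a knave.

Verification:
- Sam (knave) says "Grace always speaks truthfully" - this is FALSE (a lie) because Grace is a knave.
- Xander (knight) says "At least one of us is a knave" - this is TRUE because Sam and Grace are knaves.
- Grace (knave) says "Xander is a knave" - this is FALSE (a lie) because Xander is a knight.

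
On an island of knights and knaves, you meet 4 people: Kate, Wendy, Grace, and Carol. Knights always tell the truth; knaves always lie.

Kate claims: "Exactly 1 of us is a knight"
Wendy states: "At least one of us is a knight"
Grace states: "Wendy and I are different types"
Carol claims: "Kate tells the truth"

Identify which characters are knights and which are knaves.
Kate is a knave.
Wendy is a knave.
Grace is a knave.
Carol is a knave.

Verification:
- Kate (knave) says "Exactly 1 of us is a knight" - this is FALSE (a lie) because there are 0 knights.
- Wendy (knave) says "At least one of us is a knight" - this is FALSE (a lie) because no one is a knight.
- Grace (knave) says "Wendy and I are different types" - this is FALSE (a lie) because Grace is a knave and Wendy is a knave.
- Carol (knave) says "Kate tells the truth" - this is FALSE (a lie) because Kate is a knave.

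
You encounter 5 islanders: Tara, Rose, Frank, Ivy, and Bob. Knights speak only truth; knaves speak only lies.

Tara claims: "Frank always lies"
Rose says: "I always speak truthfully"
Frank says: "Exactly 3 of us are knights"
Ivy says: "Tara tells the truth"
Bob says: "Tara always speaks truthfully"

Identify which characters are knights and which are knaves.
Tara is a knight.
Rose is a knight.
Frank is a knave.
Ivy is a knight.
Bob is a knight.

Verification:
- Tara (knight) says "Frank always lies" - this is TRUE because Frank is a knave.
- Rose (knight) says "I always speak truthfully" - this is TRUE because Rose is a knight.
- Frank (knave) says "Exactly 3 of us are knights" - this is FALSE (a lie) because there are 4 knights.
- Ivy (knight) says "Tara tells the truth" - this is TRUE because Tara is a knight.
- Bob (knight) says "Tara always speaks truthfully" - this is TRUE because Tara is a knight.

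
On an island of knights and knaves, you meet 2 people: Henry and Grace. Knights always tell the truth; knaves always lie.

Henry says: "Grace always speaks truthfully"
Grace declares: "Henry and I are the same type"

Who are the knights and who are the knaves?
Henry is a knight.
Grace is a knight.

Verification:
- Henry (knight) says "Grace always speaks truthfully" - this is TRUE because Grace is a knight.
- Grace (knight) says "Henry and I are the same type" - this is TRUE because Grace is a knight and Henry is a knight.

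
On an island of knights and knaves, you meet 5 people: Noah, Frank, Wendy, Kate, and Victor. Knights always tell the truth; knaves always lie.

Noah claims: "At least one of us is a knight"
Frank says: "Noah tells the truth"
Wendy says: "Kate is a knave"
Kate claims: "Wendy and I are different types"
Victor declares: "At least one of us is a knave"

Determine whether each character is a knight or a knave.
Noah is a knight.
Frank is a knight.
Wendy is a knave.
Kate is a knight.
Victor is a knight.

Verification:
- Noah (knight) says "At least one of us is a knight" - this is TRUE because Noah, Frank, Kate, and Victor are knights.
- Frank (knight) says "Noah tells the truth" - this is TRUE because Noah is a knight.
- Wendy (knave) says "Kate is a knave" - this is FALSE (a lie) because Kate is a knight.
- Kate (knight) says "Wendy and I are different types" - this is TRUE because Kate is a knight and Wendy is a knave.
- Victor (knight) says "At least one of us is a knave" - this is TRUE because Wendy is a knave.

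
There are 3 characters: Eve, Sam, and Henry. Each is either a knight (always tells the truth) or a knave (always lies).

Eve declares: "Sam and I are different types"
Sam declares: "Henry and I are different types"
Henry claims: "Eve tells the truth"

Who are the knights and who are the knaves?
Eve is a knave.
Sam is a knave.
Henry is a knave.

Verification:
- Eve (knave) says "Sam and I are different types" - this is FALSE (a lie) because Eve is a knave and Sam is a knave.
- Sam (knave) says "Henry and I are different types" - this is FALSE (a lie) because Sam is a knave and Henry is a knave.
- Henry (knave) says "Eve tells the truth" - this is FALSE (a lie) because Eve is a knave.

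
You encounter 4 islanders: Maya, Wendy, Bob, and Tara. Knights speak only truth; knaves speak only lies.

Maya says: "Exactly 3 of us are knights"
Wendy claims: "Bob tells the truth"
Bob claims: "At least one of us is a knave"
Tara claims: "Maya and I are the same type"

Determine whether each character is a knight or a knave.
Maya is a knight.
Wendy is a knight.
Bob is a knight.
Tara is a knave.

Verification:
- Maya (knight) says "Exactly 3 of us are knights" - this is TRUE because there are 3 knights.
- Wendy (knight) says "Bob tells the truth" - this is TRUE because Bob is a knight.
- Bob (knight) says "At least one of us is a knave" - this is TRUE because Tara is a knave.
- Tara (knave) says "Maya and I are the same type" - this is FALSE (a lie) because Tara is a knave and Maya is a knight.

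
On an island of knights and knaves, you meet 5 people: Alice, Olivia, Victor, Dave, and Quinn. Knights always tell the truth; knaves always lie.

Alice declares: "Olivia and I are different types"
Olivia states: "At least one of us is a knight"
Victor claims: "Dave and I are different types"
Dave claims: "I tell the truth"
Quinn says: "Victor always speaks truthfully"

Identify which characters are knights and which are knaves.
Alice is a knave.
Olivia is a knave.
Victor is a knave.
Dave is a knave.
Quinn is a knave.

Verification:
- Alice (knave) says "Olivia and I are different types" - this is FALSE (a lie) because Alice is a knave and Olivia is a knave.
- Olivia (knave) says "At least one of us is a knight" - this is FALSE (a lie) because no one is a knight.
- Victor (knave) says "Dave and I are different types" - this is FALSE (a lie) because Victor is a knave and Dave is a knave.
- Dave (knave) says "I tell the truth" - this is FALSE (a lie) because Dave is a knave.
- Quinn (knave) says "Victor always speaks truthfully" - this is FALSE (a lie) because Victor is a knave.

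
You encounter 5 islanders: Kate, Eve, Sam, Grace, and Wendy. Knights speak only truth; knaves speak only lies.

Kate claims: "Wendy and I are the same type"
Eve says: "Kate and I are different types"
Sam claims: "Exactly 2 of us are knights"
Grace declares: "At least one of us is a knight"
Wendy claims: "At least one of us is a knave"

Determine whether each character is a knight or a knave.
Kate is a knave.
Eve is a knight.
Sam is a knave.
Grace is a knight.
Wendy is a knight.

Verification:
- Kate (knave) says "Wendy and I are the same type" - this is FALSE (a lie) because Kate is a knave and Wendy is a knight.
- Eve (knight) says "Kate and I are different types" - this is TRUE because Eve is a knight and Kate is a knave.
- Sam (knave) says "Exactly 2 of us are knights" - this is FALSE (a lie) because there are 3 knights.
- Grace (knight) says "At least one of us is a knight" - this is TRUE because Eve, Grace, and Wendy are knights.
- Wendy (knight) says "At least one of us is a knave" - this is TRUE because Kate and Sam are knaves.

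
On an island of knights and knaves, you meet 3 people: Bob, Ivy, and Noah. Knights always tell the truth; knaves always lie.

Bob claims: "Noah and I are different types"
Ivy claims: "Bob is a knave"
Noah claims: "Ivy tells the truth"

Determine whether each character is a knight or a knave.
Bob is a knight.
Ivy is a knave.
Noah is a knave.

Verification:
- Bob (knight) says "Noah and I are different types" - this is TRUE because Bob is a knight and Noah is a knave.
- Ivy (knave) says "Bob is a knave" - this is FALSE (a lie) because Bob is a knight.
- Noah (knave) says "Ivy tells the truth" - this is FALSE (a lie) because Ivy is a knave.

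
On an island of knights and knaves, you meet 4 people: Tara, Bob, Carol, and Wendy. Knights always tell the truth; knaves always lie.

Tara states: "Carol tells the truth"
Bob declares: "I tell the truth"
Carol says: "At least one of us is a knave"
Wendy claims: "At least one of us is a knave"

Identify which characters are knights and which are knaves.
Tara is a knight.
Bob is a knave.
Carol is a knight.
Wendy is a knight.

Verification:
- Tara (knight) says "Carol tells the truth" - this is TRUE because Carol is a knight.
- Bob (knave) says "I tell the truth" - this is FALSE (a lie) because Bob is a knave.
- Carol (knight) says "At least one of us is a knave" - this is TRUE because Bob is a knave.
- Wendy (knight) says "At least one of us is a knave" - this is TRUE because Bob is a knave.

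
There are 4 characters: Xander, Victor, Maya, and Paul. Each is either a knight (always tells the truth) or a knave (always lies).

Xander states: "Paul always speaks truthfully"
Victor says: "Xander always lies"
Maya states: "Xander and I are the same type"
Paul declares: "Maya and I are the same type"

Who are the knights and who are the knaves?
Xander is a knight.
Victor is a knave.
Maya is a knight.
Paul is a knight.

Verification:
- Xander (knight) says "Paul always speaks truthfully" - this is TRUE because Paul is a knight.
- Victor (knave) says "Xander always lies" - this is FALSE (a lie) because Xander is a knight.
- Maya (knight) says "Xander and I are the same type" - this is TRUE because Maya is a knight and Xander is a knight.
- Paul (knight) says "Maya and I are the same type" - this is TRUE because Paul is a knight and Maya is a knight.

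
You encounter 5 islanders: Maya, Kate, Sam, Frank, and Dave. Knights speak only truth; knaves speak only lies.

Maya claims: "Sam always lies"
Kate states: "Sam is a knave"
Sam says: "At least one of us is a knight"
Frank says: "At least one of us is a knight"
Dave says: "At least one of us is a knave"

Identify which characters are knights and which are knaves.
Maya is a knave.
Kate is a knave.
Sam is a knight.
Frank is a knight.
Dave is a knight.

Verification:
- Maya (knave) says "Sam always lies" - this is FALSE (a lie) because Sam is a knight.
- Kate (knave) says "Sam is a knave" - this is FALSE (a lie) because Sam is a knight.
- Sam (knight) says "At least one of us is a knight" - this is TRUE because Sam, Frank, and Dave are knights.
- Frank (knight) says "At least one of us is a knight" - this is TRUE because Sam, Frank, and Dave are knights.
- Dave (knight) says "At least one of us is a knave" - this is TRUE because Maya and Kate are knaves.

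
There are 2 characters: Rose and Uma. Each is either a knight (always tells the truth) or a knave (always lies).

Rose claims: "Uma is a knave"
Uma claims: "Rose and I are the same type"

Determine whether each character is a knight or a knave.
Rose is a knight.
Uma is a knave.

Verification:
- Rose (knight) says "Uma is a knave" - this is TRUE because Uma is a knave.
- Uma (knave) says "Rose and I are the same type" - this is FALSE (a lie) because Uma is a knave and Rose is a knight.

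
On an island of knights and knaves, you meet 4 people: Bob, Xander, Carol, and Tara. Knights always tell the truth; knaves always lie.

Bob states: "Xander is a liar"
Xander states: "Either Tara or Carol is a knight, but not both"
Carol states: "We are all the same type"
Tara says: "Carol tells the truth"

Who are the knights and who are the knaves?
Bob is a knight.
Xander is a knave.
Carol is a knave.
Tara is a knave.

Verification:
- Bob (knight) says "Xander is a liar" - this is TRUE because Xander is a knave.
- Xander (knave) says "Either Tara or Carol is a knight, but not both" - this is FALSE (a lie) because Tara is a knave and Carol is a knave.
- Carol (knave) says "We are all the same type" - this is FALSE (a lie) because Bob is a knight and Xander, Carol, and Tara are knaves.
- Tara (knave) says "Carol tells the truth" - this is FALSE (a lie) because Carol is a knave.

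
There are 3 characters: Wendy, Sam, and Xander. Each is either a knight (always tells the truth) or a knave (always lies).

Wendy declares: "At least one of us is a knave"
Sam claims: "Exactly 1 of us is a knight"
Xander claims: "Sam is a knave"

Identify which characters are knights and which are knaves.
Wendy is a knight.
Sam is a knave.
Xander is a knight.

Verification:
- Wendy (knight) says "At least one of us is a knave" - this is TRUE because Sam is a knave.
- Sam (knave) says "Exactly 1 of us is a knight" - this is FALSE (a lie) because there are 2 knights.
- Xander (knight) says "Sam is a knave" - this is TRUE because Sam is a knave.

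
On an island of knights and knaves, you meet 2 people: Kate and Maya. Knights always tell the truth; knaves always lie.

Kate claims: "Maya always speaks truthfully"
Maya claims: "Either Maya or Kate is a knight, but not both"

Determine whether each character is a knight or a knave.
Kate is a knave.
Maya is a knave.

Verification:
- Kate (knave) says "Maya always speaks truthfully" - this is FALSE (a lie) because Maya is a knave.
- Maya (knave) says "Either Maya or Kate is a knight, but not both" - this is FALSE (a lie) because Maya is a knave and Kate is a knave.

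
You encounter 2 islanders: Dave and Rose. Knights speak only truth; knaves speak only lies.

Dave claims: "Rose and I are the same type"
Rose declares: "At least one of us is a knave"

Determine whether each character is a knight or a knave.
Dave is a knave.
Rose is a knight.

Verification:
- Dave (knave) says "Rose and I are the same type" - this is FALSE (a lie) because Dave is a knave and Rose is a knight.
- Rose (knight) says "At least one of us is a knave" - this is TRUE because Dave is a knave.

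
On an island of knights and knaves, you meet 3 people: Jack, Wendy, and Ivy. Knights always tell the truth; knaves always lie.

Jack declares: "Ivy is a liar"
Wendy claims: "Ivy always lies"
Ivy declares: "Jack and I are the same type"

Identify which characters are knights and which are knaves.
Jack is a knight.
Wendy is a knight.
Ivy is a knave.

Verification:
- Jack (knight) says "Ivy is a liar" - this is TRUE because Ivy is a knave.
- Wendy (knight) says "Ivy always lies" - this is TRUE because Ivy is a knave.
- Ivy (knave) says "Jack and I are the same type" - this is FALSE (a lie) because Ivy is a knave and Jack is a knight.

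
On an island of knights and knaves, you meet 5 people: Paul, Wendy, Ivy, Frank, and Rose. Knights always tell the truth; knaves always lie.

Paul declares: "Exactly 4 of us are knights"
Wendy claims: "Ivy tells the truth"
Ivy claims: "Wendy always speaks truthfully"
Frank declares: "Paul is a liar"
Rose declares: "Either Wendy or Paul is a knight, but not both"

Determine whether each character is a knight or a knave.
Paul is a knave.
Wendy is a knave.
Ivy is a knave.
Frank is a knight.
Rose is a knave.

Verification:
- Paul (knave) says "Exactly 4 of us are knights" - this is FALSE (a lie) because there are 1 knights.
- Wendy (knave) says "Ivy tells the truth" - this is FALSE (a lie) because Ivy is a knave.
- Ivy (knave) says "Wendy always speaks truthfully" - this is FALSE (a lie) because Wendy is a knave.
- Frank (knight) says "Paul is a liar" - this is TRUE because Paul is a knave.
- Rose (knave) says "Either Wendy or Paul is a knight, but not both" - this is FALSE (a lie) because Wendy is a knave and Paul is a knave.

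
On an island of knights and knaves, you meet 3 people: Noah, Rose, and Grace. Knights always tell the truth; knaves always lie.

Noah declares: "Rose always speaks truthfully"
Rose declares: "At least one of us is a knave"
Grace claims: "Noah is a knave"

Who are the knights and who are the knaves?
Noah is a knight.
Rose is a knight.
Grace is a knave.

Verification:
- Noah (knight) says "Rose always speaks truthfully" - this is TRUE because Rose is a knight.
- Rose (knight) says "At least one of us is a knave" - this is TRUE because Grace is a knave.
- Grace (knave) says "Noah is a knave" - this is FALSE (a lie) because Noah is a knight.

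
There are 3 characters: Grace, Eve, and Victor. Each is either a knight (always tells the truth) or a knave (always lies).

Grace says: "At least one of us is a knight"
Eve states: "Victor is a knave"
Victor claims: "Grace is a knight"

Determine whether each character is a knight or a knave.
Grace is a knight.
Eve is a knave.
Victor is a knight.

Verification:
- Grace (knight) says "At least one of us is a knight" - this is TRUE because Grace and Victor are knights.
- Eve (knave) says "Victor is a knave" - this is FALSE (a lie) because Victor is a knight.
- Victor (knight) says "Grace is a knight" - this is TRUE because Grace is a knight.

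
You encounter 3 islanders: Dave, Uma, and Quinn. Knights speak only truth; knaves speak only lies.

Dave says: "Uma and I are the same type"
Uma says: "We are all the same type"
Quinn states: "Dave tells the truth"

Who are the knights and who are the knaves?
Dave is a knight.
Uma is a knight.
Quinn is a knight.

Verification:
- Dave (knight) says "Uma and I are the same type" - this is TRUE because Dave is a knight and Uma is a knight.
- Uma (knight) says "We are all the same type" - this is TRUE because Dave, Uma, and Quinn are knights.
- Quinn (knight) says "Dave tells the truth" - this is TRUE because Dave is a knight.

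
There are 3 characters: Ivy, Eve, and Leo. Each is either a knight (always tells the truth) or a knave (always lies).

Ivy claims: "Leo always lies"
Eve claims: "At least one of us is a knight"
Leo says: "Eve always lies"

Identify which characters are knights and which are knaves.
Ivy is a knight.
Eve is a knight.
Leo is a knave.

Verification:
- Ivy (knight) says "Leo always lies" - this is TRUE because Leo is a knave.
- Eve (knight) says "At least one of us is a knight" - this is TRUE because Ivy and Eve are knights.
- Leo (knave) says "Eve always lies" - this is FALSE (a lie) because Eve is a knight.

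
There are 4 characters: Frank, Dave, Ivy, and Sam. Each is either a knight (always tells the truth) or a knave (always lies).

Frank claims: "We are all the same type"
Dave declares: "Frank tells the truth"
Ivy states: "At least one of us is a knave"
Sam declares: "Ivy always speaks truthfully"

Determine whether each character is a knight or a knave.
Frank is a knave.
Dave is a knave.
Ivy is a knight.
Sam is a knight.

Verification:
- Frank (knave) says "We are all the same type" - this is FALSE (a lie) because Ivy and Sam are knights and Frank and Dave are knaves.
- Dave (knave) says "Frank tells the truth" - this is FALSE (a lie) because Frank is a knave.
- Ivy (knight) says "At least one of us is a knave" - this is TRUE because Frank and Dave are knaves.
- Sam (knight) says "Ivy always speaks truthfully" - this is TRUE because Ivy is a knight.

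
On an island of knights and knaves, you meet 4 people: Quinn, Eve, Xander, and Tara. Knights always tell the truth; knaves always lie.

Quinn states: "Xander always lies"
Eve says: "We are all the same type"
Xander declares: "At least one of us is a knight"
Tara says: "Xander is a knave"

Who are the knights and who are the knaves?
Quinn is a knave.
Eve is a knave.
Xander is a knight.
Tara is a knave.

Verification:
- Quinn (knave) says "Xander always lies" - this is FALSE (a lie) because Xander is a knight.
- Eve (knave) says "We are all the same type" - this is FALSE (a lie) because Xander is a knight and Quinn, Eve, and Tara are knaves.
- Xander (knight) says "At least one of us is a knight" - this is TRUE because Xander is a knight.
- Tara (knave) says "Xander is a knave" - this is FALSE (a lie) because Xander is a knight.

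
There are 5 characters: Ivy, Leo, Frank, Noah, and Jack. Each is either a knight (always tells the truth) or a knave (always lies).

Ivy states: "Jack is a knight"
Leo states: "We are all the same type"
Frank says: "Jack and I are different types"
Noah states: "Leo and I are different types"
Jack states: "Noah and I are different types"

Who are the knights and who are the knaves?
Ivy is a knave.
Leo is a knave.
Frank is a knight.
Noah is a knave.
Jack is a knave.

Verification:
- Ivy (knave) says "Jack is a knight" - this is FALSE (a lie) because Jack is a knave.
- Leo (knave) says "We are all the same type" - this is FALSE (a lie) because Frank is a knight and Ivy, Leo, Noah, and Jack are knaves.
- Frank (knight) says "Jack and I are different types" - this is TRUE because Frank is a knight and Jack is a knave.
- Noah (knave) says "Leo and I are different types" - this is FALSE (a lie) because Noah is a knave and Leo is a knave.
- Jack (knave) says "Noah and I are different types" - this is FALSE (a lie) because Jack is a knave and Noah is a knave.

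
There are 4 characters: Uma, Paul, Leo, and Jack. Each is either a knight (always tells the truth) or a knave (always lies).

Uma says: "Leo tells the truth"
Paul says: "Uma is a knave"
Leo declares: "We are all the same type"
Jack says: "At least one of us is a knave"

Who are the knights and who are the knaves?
Uma is a knave.
Paul is a knight.
Leo is a knave.
Jack is a knight.

Verification:
- Uma (knave) says "Leo tells the truth" - this is FALSE (a lie) because Leo is a knave.
- Paul (knight) says "Uma is a knave" - this is TRUE because Uma is a knave.
- Leo (knave) says "We are all the same type" - this is FALSE (a lie) because Paul and Jack are knights and Uma and Leo are knaves.
- Jack (knight) says "At least one of us is a knave" - this is TRUE because Uma and Leo are knaves.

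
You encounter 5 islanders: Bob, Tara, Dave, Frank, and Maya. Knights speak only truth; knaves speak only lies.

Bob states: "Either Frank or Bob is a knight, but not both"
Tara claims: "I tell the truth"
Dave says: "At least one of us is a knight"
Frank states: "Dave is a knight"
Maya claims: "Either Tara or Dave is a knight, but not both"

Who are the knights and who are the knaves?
Bob is a knave.
Tara is a knave.
Dave is a knave.
Frank is a knave.
Maya is a knave.

Verification:
- Bob (knave) says "Either Frank or Bob is a knight, but not both" - this is FALSE (a lie) because Frank is a knave and Bob is a knave.
- Tara (knave) says "I tell the truth" - this is FALSE (a lie) because Tara is a knave.
- Dave (knave) says "At least one of us is a knight" - this is FALSE (a lie) because no one is a knight.
- Frank (knave) says "Dave is a knight" - this is FALSE (a lie) because Dave is a knave.
- Maya (knave) says "Either Tara or Dave is a knight, but not both" - this is FALSE (a lie) because Tara is a knave and Dave is a knave.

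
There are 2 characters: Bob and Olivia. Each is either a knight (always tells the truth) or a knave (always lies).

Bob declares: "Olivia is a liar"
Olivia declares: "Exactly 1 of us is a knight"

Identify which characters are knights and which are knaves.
Bob is a knave.
Olivia is a knight.

Verification:
- Bob (knave) says "Olivia is a liar" - this is FALSE (a lie) because Olivia is a knight.
- Olivia (knight) says "Exactly 1 of us is a knight" - this is TRUE because there are 1 knights.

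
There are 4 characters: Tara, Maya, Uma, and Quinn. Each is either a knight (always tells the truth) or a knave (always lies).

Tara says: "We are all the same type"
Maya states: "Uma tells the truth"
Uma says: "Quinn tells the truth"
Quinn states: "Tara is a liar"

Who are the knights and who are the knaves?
Tara is a knave.
Maya is a knight.
Uma is a knight.
Quinn is a knight.

Verification:
- Tara (knave) says "We are all the same type" - this is FALSE (a lie) because Maya, Uma, and Quinn are knights and Tara is a knave.
- Maya (knight) says "Uma tells the truth" - this is TRUE because Uma is a knight.
- Uma (knight) says "Quinn tells the truth" - this is TRUE because Quinn is a knight.
- Quinn (knight) says "Tara is a liar" - this is TRUE because Tara is a knave.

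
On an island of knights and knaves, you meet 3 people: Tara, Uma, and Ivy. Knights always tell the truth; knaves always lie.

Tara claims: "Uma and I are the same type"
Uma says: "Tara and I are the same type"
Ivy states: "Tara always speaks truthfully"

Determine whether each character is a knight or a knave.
Tara is a knight.
Uma is a knight.
Ivy is a knight.

Verification:
- Tara (knight) says "Uma and I are the same type" - this is TRUE because Tara is a knight and Uma is a knight.
- Uma (knight) says "Tara and I are the same type" - this is TRUE because Uma is a knight and Tara is a knight.
- Ivy (knight) says "Tara always speaks truthfully" - this is TRUE because Tara is a knight.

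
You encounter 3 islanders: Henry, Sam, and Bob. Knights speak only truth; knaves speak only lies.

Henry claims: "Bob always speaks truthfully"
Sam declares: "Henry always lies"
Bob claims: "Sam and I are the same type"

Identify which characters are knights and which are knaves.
Henry is a knave.
Sam is a knight.
Bob is a knave.

Verification:
- Henry (knave) says "Bob always speaks truthfully" - this is FALSE (a lie) because Bob is a knave.
- Sam (knight) says "Henry always lies" - this is TRUE because Henry is a knave.
- Bob (knave) says "Sam and I are the same type" - this is FALSE (a lie) because Bob is a knave and Sam is a knight.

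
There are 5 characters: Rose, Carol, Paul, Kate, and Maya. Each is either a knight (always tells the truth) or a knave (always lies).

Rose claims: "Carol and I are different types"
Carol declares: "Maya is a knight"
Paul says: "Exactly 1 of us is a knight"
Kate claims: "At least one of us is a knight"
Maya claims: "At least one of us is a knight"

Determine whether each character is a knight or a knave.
Rose is a knave.
Carol is a knave.
Paul is a knave.
Kate is a knave.
Maya is a knave.

Verification:
- Rose (knave) says "Carol and I are different types" - this is FALSE (a lie) because Rose is a knave and Carol is a knave.
- Carol (knave) says "Maya is a knight" - this is FALSE (a lie) because Maya is a knave.
- Paul (knave) says "Exactly 1 of us is a knight" - this is FALSE (a lie) because there are 0 knights.
- Kate (knave) says "At least one of us is a knight" - this is FALSE (a lie) because no one is a knight.
- Maya (knave) says "At least one of us is a knight" - this is FALSE (a lie) because no one is a knight.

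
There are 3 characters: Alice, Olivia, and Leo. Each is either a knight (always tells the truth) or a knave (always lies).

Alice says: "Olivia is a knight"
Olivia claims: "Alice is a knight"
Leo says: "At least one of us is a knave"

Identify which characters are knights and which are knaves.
Alice is a knave.
Olivia is a knave.
Leo is a knight.

Verification:
- Alice (knave) says "Olivia is a knight" - this is FALSE (a lie) because Olivia is a knave.
- Olivia (knave) says "Alice is a knight" - this is FALSE (a lie) because Alice is a knave.
- Leo (knight) says "At least one of us is a knave" - this is TRUE because Alice and Olivia are knaves.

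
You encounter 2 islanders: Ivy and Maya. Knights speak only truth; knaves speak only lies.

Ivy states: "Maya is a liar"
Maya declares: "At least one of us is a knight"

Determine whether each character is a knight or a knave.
Ivy is a knave.
Maya is a knight.

Verification:
- Ivy (knave) says "Maya is a liar" - this is FALSE (a lie) because Maya is a knight.
- Maya (knight) says "At least one of us is a knight" - this is TRUE because Maya is a knight.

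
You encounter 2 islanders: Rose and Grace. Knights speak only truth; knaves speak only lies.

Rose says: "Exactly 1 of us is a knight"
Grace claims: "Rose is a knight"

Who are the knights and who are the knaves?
Rose is a knave.
Grace is a knave.

Verification:
- Rose (knave) says "Exactly 1 of us is a knight" - this is FALSE (a lie) because there are 0 knights.
- Grace (knave) says "Rose is a knight" - this is FALSE (a lie) because Rose is a knave.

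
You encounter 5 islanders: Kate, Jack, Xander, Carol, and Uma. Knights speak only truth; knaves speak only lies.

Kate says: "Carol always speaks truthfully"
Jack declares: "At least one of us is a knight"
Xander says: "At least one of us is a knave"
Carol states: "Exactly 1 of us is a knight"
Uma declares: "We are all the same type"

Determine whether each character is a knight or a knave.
Kate is a knave.
Jack is a knight.
Xander is a knight.
Carol is a knave.
Uma is a knave.

Verification:
- Kate (knave) says "Carol always speaks truthfully" - this is FALSE (a lie) because Carol is a knave.
- Jack (knight) says "At least one of us is a knight" - this is TRUE because Jack and Xander are knights.
- Xander (knight) says "At least one of us is a knave" - this is TRUE because Kate, Carol, and Uma are knaves.
- Carol (knave) says "Exactly 1 of us is a knight" - this is FALSE (a lie) because there are 2 knights.
- Uma (knave) says "We are all the same type" - this is FALSE (a lie) because Jack and Xander are knights and Kate, Carol, and Uma are knaves.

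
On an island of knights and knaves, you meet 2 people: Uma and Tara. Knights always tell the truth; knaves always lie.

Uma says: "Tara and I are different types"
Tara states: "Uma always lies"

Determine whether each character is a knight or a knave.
Uma is a knight.
Tara is a knave.

Verification:
- Uma (knight) says "Tara and I are different types" - this is TRUE because Uma is a knight and Tara is a knave.
- Tara (knave) says "Uma always lies" - this is FALSE (a lie) because Uma is a knight.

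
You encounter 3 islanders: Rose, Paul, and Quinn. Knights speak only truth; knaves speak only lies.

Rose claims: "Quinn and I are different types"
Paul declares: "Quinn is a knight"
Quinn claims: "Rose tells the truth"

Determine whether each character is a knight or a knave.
Rose is a knave.
Paul is a knave.
Quinn is a knave.

Verification:
- Rose (knave) says "Quinn and I are different types" - this is FALSE (a lie) because Rose is a knave and Quinn is a knave.
- Paul (knave) says "Quinn is a knight" - this is FALSE (a lie) because Quinn is a knave.
- Quinn (knave) says "Rose tells the truth" - this is FALSE (a lie) because Rose is a knave.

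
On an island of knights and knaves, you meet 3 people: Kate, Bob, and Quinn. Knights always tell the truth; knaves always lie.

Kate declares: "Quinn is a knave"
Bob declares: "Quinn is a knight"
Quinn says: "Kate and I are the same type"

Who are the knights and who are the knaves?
Kate is a knight.
Bob is a knave.
Quinn is a knave.

Verification:
- Kate (knight) says "Quinn is a knave" - this is TRUE because Quinn is a knave.
- Bob (knave) says "Quinn is a knight" - this is FALSE (a lie) because Quinn is a knave.
- Quinn (knave) says "Kate and I are the same type" - this is FALSE (a lie) because Quinn is a knave and Kate is a knight.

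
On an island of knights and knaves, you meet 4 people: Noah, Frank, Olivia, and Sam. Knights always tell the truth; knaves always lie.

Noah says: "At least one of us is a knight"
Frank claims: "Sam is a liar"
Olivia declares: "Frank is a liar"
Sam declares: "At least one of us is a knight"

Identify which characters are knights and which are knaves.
Noah is a knight.
Frank is a knave.
Olivia is a knight.
Sam is a knight.

Verification:
- Noah (knight) says "At least one of us is a knight" - this is TRUE because Noah, Olivia, and Sam are knights.
- Frank (knave) says "Sam is a liar" - this is FALSE (a lie) because Sam is a knight.
- Olivia (knight) says "Frank is a liar" - this is TRUE because Frank is a knave.
- Sam (knight) says "At least one of us is a knight" - this is TRUE because Noah, Olivia, and Sam are knights.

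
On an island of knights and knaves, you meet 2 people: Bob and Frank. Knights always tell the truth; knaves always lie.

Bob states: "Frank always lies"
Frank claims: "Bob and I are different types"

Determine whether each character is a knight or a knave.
Bob is a knave.
Frank is a knight.

Verification:
- Bob (knave) says "Frank always lies" - this is FALSE (a lie) because Frank is a knight.
- Frank (knight) says "Bob and I are different types" - this is TRUE because Frank is a knight and Bob is a knave.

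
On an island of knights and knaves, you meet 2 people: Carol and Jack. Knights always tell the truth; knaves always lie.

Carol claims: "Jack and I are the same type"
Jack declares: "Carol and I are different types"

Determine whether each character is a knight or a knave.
Carol is a knave.
Jack is a knight.

Verification:
- Carol (knave) says "Jack and I are the same type" - this is FALSE (a lie) because Carol is a knave and Jack is a knight.
- Jack (knight) says "Carol and I are different types" - this is TRUE because Jack is a knight and Carol is a knave.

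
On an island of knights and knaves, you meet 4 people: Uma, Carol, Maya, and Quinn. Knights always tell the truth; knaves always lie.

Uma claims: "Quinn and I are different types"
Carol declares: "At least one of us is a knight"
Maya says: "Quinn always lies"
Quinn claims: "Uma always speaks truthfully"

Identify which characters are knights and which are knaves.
Uma is a knave.
Carol is a knight.
Maya is a knight.
Quinn is a knave.

Verification:
- Uma (knave) says "Quinn and I are different types" - this is FALSE (a lie) because Uma is a knave and Quinn is a knave.
- Carol (knight) says "At least one of us is a knight" - this is TRUE because Carol and Maya are knights.
- Maya (knight) says "Quinn always lies" - this is TRUE because Quinn is a knave.
- Quinn (knave) says "Uma always speaks truthfully" - this is FALSE (a lie) because Uma is a knave.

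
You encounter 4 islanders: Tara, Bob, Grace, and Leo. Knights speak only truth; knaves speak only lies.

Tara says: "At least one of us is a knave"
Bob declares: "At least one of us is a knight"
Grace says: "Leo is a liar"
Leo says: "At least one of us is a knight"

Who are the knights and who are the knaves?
Tara is a knight.
Bob is a knight.
Grace is a knave.
Leo is a knight.

Verification:
- Tara (knight) says "At least one of us is a knave" - this is TRUE because Grace is a knave.
- Bob (knight) says "At least one of us is a knight" - this is TRUE because Tara, Bob, and Leo are knights.
- Grace (knave) says "Leo is a liar" - this is FALSE (a lie) because Leo is a knight.
- Leo (knight) says "At least one of us is a knight" - this is TRUE because Tara, Bob, and Leo are knights.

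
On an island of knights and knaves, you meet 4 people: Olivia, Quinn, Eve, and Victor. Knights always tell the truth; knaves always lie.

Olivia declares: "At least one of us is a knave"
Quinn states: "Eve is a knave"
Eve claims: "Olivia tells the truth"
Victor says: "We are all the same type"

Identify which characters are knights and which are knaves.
Olivia is a knight.
Quinn is a knave.
Eve is a knight.
Victor is a knave.

Verification:
- Olivia (knight) says "At least one of us is a knave" - this is TRUE because Quinn and Victor are knaves.
- Quinn (knave) says "Eve is a knave" - this is FALSE (a lie) because Eve is a knight.
- Eve (knight) says "Olivia tells the truth" - this is TRUE because Olivia is a knight.
- Victor (knave) says "We are all the same type" - this is FALSE (a lie) because Olivia and Eve are knights and Quinn and Victor are knaves.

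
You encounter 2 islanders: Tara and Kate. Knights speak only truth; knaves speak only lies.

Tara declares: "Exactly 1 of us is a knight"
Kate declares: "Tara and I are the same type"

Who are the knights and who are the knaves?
Tara is a knight.
Kate is a knave.

Verification:
- Tara (knight) says "Exactly 1 of us is a knight" - this is TRUE because there are 1 knights.
- Kate (knave) says "Tara and I are the same type" - this is FALSE (a lie) because Kate is a knave and Tara is a knight.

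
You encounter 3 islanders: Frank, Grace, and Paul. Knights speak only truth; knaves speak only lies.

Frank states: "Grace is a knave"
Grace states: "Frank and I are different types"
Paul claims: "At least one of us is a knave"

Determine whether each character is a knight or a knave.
Frank is a knave.
Grace is a knight.
Paul is a knight.

Verification:
- Frank (knave) says "Grace is a knave" - this is FALSE (a lie) because Grace is a knight.
- Grace (knight) says "Frank and I are different types" - this is TRUE because Grace is a knight and Frank is a knave.
- Paul (knight) says "At least one of us is a knave" - this is TRUE because Frank is a knave.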